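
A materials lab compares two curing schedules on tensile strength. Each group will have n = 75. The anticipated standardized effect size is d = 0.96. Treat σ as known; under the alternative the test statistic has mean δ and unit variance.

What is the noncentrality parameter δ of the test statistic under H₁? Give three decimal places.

δ ≈ 5.879

The noncentrality parameter scales effect size by the design's sample-size factor: δ = d·√(n/2) = 0.96 × √(75/2) = 5.8788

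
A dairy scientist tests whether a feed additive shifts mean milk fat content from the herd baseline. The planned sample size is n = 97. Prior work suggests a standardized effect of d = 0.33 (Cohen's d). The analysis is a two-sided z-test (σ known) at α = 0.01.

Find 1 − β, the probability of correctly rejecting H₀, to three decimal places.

Noncentrality parameter: δ = d·√n = 0.33 × √97 = 3.2501
Two-sided α = 0.01 → critical value z_{0.005} = 2.576.
Power = Φ(δ − 2.576) + Φ(−δ − 2.576) = Φ(0.674) + Φ(-5.826) = 0.7499 + 0.0000 = 0.7499.

Power ≈ 0.750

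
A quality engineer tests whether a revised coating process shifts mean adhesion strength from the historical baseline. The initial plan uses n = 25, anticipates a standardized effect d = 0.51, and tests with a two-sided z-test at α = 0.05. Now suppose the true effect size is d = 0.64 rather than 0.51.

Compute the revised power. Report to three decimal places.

With d = 0.64: δ = d·√n = 0.64 × √25 = 3.2000. Critical value z_{0.025} = 1.960.
Revised power = Φ(δ − 1.960) + Φ(−δ − 1.960) = Φ(1.240) + Φ(-5.160) = 0.8925 + 0.0000 = 0.8925.

Power ≈ 0.893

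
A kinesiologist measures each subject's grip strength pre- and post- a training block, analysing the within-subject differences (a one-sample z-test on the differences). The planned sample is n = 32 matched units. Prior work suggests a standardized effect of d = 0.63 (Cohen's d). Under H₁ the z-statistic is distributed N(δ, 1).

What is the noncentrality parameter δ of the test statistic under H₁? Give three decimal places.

δ ≈ 3.564

The noncentrality parameter scales effect size by the design's sample-size factor: δ = d·√n = 0.63 × √32 = 3.5638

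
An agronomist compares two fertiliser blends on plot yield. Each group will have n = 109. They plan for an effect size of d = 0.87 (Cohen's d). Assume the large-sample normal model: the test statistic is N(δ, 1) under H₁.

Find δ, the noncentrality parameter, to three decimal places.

δ ≈ 6.423

The noncentrality parameter scales effect size by the design's sample-size factor: δ = d·√(n/2) = 0.87 × √(109/2) = 6.4227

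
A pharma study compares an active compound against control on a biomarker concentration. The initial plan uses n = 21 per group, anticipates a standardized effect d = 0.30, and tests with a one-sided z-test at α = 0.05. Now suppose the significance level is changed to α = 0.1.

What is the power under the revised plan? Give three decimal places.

δ = d·√(n/2) = 0.30 × √(21/2) = 0.9721 (unchanged). New critical value: z_{0.1} = 1.282.
Revised power = Φ(δ − 1.282) = Φ(-0.309) = 0.3785.

Power ≈ 0.378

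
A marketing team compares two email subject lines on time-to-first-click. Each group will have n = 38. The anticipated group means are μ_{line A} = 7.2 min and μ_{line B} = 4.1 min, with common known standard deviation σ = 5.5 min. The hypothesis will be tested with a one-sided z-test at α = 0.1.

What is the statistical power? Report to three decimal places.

Standardized effect: d = |μ_{line A} − μ_{line B}| / σ = |7.2 − 4.1| / 5.5 = 0.5636
Noncentrality parameter: δ = d·√(n/2) = 0.5636 × √(38/2) = 2.4568
One-sided α = 0.1 → critical value z_{0.1} = 1.282.
Power = Φ(δ − 1.282) = Φ(1.175) = 0.8801.

Power ≈ 0.880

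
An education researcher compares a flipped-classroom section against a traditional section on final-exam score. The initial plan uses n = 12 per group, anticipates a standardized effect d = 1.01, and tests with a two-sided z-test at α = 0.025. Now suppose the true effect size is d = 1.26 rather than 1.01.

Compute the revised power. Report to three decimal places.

With d = 1.26: δ = d·√(n/2) = 1.26 × √(12/2) = 3.0864. Critical value z_{0.0125} = 2.241.
Revised power = Φ(δ − 2.241) + Φ(−δ − 2.241) = Φ(0.845) + Φ(-5.328) = 0.8009 + 0.0000 = 0.8009.

Power ≈ 0.801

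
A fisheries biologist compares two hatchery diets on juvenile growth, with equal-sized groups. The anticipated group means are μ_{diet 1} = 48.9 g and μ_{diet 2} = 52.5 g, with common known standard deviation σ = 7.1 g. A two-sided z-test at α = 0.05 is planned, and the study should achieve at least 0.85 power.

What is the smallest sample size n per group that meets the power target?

n = 70 per group

Standardized effect: d = |μ_{diet 1} − μ_{diet 2}| / σ = |48.9 − 52.5| / 7.1 = 0.5070
Set Φ(δ − 1.960) = 0.85; then δ − 1.960 = Φ⁻¹(0.85) = 1.036, giving δ = 2.996.
(Ignoring the negligible lower-tail rejection probability gives the usual closed-form inversion.)
δ = d·√(n/2) ⇒ n = 2(δ/d)² = 2 × (2.996 / 0.5070)² = 69.85.
Round up to the next whole unit.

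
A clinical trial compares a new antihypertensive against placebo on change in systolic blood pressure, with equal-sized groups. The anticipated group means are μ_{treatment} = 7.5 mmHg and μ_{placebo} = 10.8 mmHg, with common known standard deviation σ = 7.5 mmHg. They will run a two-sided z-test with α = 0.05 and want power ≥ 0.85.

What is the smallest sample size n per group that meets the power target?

n = 93 per group

Standardized effect: d = |μ_{treatment} − μ_{placebo}| / σ = |7.5 − 10.8| / 7.5 = 0.4400
Set Φ(δ − 1.960) = 0.85; then δ − 1.960 = Φ⁻¹(0.85) = 1.036, giving δ = 2.996.
(Ignoring the negligible lower-tail rejection probability gives the usual closed-form inversion.)
δ = d·√(n/2) ⇒ n = 2(δ/d)² = 2 × (2.996 / 0.4400)² = 92.75.
Round up to the next whole unit.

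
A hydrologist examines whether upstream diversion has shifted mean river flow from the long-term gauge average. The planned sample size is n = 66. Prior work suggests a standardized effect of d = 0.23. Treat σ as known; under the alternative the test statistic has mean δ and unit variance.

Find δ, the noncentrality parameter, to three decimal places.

δ = d·√n = 0.23 × √66 = 1.8685

δ ≈ 1.869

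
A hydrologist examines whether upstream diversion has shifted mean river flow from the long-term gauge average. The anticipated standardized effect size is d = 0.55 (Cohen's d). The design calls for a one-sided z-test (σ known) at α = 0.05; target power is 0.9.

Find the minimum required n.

n = 29

For power 0.9 need Φ(δ − z_{0.05}) = 0.9, so δ = z_{0.05} + z_{0.10} = 1.645 + 1.282 = 2.926.
δ = d·√n ⇒ n = (δ/d)² = (2.926 / 0.55)² = 28.31.
Round up to the next whole unit.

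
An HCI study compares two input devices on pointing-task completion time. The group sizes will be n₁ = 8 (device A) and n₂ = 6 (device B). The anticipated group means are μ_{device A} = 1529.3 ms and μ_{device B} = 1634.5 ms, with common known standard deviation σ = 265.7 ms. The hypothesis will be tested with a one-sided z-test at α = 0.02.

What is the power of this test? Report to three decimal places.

Power ≈ 0.093

Standardized effect: d = |μ_{device A} − μ_{device B}| / σ = |1529.3 − 1634.5| / 265.7 = 0.3959
Noncentrality parameter: δ = d / √(1/n₁ + 1/n₂) = 0.3959 / √(1/8 + 1/6) = 0.7331
One-sided α = 0.02 → critical value z_{0.02} = 2.054.
Power = P(Z > 2.054 − δ) = Φ(-1.321) = 0.0933.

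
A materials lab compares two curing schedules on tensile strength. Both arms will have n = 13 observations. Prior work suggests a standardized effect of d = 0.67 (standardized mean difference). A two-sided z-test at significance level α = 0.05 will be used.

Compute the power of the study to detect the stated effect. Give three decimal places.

Power ≈ 0.401

Noncentrality parameter: δ = d·√(n/2) = 0.67 × √(13/2) = 1.7082
Critical value for a two-sided test at α = 0.05: z_{α/2} = 1.960.
Power = Φ(δ − 1.960) + Φ(−δ − 1.960) = Φ(-0.252) + Φ(-3.668) = 0.4006 + 0.0001 = 0.4007.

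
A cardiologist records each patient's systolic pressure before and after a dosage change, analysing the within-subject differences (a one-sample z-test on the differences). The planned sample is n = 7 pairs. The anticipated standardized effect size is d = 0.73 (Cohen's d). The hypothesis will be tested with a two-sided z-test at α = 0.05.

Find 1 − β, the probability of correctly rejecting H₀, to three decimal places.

Power ≈ 0.489

Noncentrality parameter: δ = d·√n = 0.73 × √7 = 1.9314
Critical value for a two-sided test at α = 0.05: z_{α/2} = 1.960.
Power = Φ(δ − 1.960) + Φ(−δ − 1.960) = Φ(-0.029) + Φ(-3.891) = 0.4886 + 0.0000 = 0.4887.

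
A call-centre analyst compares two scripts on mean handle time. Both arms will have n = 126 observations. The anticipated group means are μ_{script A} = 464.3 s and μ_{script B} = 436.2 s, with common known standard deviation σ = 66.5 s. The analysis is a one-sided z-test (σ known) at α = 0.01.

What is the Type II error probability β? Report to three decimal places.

Standardized effect: d = |μ_{script A} − μ_{script B}| / σ = |464.3 − 436.2| / 66.5 = 0.4226
Noncentrality parameter: δ = d·√(n/2) = 0.4226 × √(126/2) = 3.3539
Critical value for a one-sided test at α = 0.01: z_α = 2.326.
Power = P(Z > 2.326 − δ) = Φ(1.028) = 0.8479.
Type II error: β = 1 − power = 1 − 0.8479 = 0.1521.

β ≈ 0.152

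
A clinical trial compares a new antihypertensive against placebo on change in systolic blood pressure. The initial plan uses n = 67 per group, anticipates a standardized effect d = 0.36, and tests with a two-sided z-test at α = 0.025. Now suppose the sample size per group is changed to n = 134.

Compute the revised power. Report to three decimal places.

Power ≈ 0.760

With n = 134 per group: δ = d·√(n/2) = 0.36 × √(134/2) = 2.9467. Critical value z_{0.0125} = 2.241.
Revised power = Φ(δ − 2.241) + Φ(−δ − 2.241) = Φ(0.705) + Φ(-5.188) = 0.7597 + 0.0000 = 0.7597.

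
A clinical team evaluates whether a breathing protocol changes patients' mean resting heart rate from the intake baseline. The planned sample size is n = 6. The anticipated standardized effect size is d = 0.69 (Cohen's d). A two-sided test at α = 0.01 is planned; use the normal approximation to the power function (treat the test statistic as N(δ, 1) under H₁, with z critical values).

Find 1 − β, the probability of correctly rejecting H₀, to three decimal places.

Noncentrality parameter: δ = d·√n = 0.69 × √6 = 1.6901
Critical value for a two-sided test at α = 0.01: z_{α/2} = 2.576.
Power = Φ(δ − 2.576) + Φ(−δ − 2.576) = Φ(-0.886) + Φ(-4.266) = 0.1879 + 0.0000 = 0.1879.

Power ≈ 0.188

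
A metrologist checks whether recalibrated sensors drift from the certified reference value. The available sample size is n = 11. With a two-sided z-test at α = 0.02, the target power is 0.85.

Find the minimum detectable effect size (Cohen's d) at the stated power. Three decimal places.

Need Φ(δ − 2.326) = 0.85, so δ = 2.326 + 1.036 = 3.363.
(Lower-tail contribution to power is negligible for δ > 0.)
δ = d·√n ⇒ d = δ/√n = 3.363/√11 = 1.0139.

d ≈ 1.014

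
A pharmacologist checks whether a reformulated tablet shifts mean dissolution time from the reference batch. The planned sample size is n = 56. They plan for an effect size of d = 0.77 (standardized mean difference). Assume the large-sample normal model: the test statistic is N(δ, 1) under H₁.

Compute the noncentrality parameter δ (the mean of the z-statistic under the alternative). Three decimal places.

The noncentrality parameter scales effect size by the design's sample-size factor: δ = d·√n = 0.77 × √56 = 5.7622

δ ≈ 5.762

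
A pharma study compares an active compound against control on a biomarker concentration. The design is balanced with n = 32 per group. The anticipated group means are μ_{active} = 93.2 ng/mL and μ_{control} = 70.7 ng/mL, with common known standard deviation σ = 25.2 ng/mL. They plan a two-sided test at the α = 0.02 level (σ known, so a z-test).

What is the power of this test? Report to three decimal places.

Standardized effect: d = |μ_{active} − μ_{control}| / σ = |93.2 − 70.7| / 25.2 = 0.8929
Noncentrality parameter: δ = d·√(n/2) = 0.8929 × √(32/2) = 3.5714
Two-sided α = 0.02 → critical value z_{0.01} = 2.326.
Power = Φ(δ − 2.326) + Φ(−δ − 2.326) = Φ(1.245) + Φ(-5.898) = 0.8934 + 0.0000 = 0.8934.

Power ≈ 0.893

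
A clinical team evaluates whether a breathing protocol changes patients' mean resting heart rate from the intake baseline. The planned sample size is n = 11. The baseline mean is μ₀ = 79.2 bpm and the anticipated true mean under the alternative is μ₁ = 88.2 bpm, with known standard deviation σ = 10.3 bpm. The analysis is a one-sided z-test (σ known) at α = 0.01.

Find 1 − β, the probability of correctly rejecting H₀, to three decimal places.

Power ≈ 0.716

Standardized effect: d = |μ₁ − μ₀| / σ = |88.2 − 79.2| / 10.3 = 0.8738
Noncentrality parameter: δ = d·√n = 0.8738 × √11 = 2.8980
One-sided α = 0.01 → critical value z_{0.01} = 2.326.
Power = P(Z > 2.326 − δ) = Φ(0.572) = 0.7162.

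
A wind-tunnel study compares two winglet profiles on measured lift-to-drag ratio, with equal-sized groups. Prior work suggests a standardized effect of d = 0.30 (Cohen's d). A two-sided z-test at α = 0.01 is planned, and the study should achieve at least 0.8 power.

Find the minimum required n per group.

Set Φ(δ − 2.576) = 0.8; then δ − 2.576 = Φ⁻¹(0.8) = 0.842, giving δ = 3.417.
(The Φ(−δ − z_{α/2}) term is vanishingly small for δ > 0 and is dropped in the standard sample-size formula.)
δ = d·√(n/2) ⇒ n = 2(δ/d)² = 2 × (3.417 / 0.30)² = 259.53.
Round up to the next whole unit.

n = 260 per group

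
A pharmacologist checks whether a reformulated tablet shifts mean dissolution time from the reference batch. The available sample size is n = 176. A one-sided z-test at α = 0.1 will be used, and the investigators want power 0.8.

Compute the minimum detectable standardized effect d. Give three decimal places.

Need Φ(δ − 1.282) = 0.8, so δ = 1.282 + 0.842 = 2.123.
δ = d·√n ⇒ d = δ/√n = 2.123/√176 = 0.1600.

d ≈ 0.160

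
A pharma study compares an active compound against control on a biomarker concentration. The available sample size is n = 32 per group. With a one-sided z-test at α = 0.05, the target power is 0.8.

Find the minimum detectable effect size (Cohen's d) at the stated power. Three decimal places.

d ≈ 0.622

Required noncentrality: δ = z_{0.05} + z_{0.20} = 1.645 + 0.842 = 2.486.
δ = d·√(n/2) ⇒ d = δ/√(n/2) = 2.486/√(32/2) = 0.6216.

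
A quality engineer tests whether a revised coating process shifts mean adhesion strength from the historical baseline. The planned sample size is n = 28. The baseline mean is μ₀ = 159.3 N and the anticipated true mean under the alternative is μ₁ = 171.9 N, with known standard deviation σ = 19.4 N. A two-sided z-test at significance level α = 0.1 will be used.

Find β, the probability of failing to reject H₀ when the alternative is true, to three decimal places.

β ≈ 0.037

Standardized effect: d = |μ₁ − μ₀| / σ = |171.9 − 159.3| / 19.4 = 0.6495
Noncentrality parameter: δ = d·√n = 0.6495 × √28 = 3.4367
Two-sided α = 0.1 → critical value z_{0.05} = 1.645.
Power = Φ(δ − 1.645) + Φ(−δ − 1.645) = Φ(1.792) + Φ(-5.082) = 0.9634 + 0.0000 = 0.9634.
Type II error: β = 1 − power = 1 − 0.9634 = 0.0366.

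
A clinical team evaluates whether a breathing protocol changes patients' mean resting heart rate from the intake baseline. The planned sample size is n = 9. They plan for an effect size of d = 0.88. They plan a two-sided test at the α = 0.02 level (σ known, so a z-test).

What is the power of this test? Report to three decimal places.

Power ≈ 0.623

Noncentrality parameter: δ = d·√n = 0.88 × √9 = 2.6400
Critical value for a two-sided test at α = 0.02: z_{α/2} = 2.326.
Power = Φ(δ − 2.326) + Φ(−δ − 2.326) = Φ(0.314) + Φ(-4.966) = 0.6231 + 0.0000 = 0.6231.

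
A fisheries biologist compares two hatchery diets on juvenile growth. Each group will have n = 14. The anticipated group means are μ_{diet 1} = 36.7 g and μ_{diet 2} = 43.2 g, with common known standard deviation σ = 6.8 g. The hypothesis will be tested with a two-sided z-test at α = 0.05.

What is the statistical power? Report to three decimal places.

Standardized effect: d = |μ_{diet 1} − μ_{diet 2}| / σ = |36.7 − 43.2| / 6.8 = 0.9559
Noncentrality parameter: λ = d·√(n/2) = 0.9559 × √(14/2) = 2.5290
Critical value for a two-sided test at α = 0.05: z_{α/2} = 1.960.
Power = Φ(λ − 1.960) + Φ(−λ − 1.960) = Φ(0.569) + Φ(-4.489) = 0.7153 + 0.0000 = 0.7153.

Power ≈ 0.715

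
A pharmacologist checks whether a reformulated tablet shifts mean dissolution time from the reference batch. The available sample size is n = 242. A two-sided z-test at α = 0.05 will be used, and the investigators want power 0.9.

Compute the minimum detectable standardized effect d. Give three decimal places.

Required noncentrality: δ = z_{0.025} + z_{0.10} = 1.960 + 1.282 = 3.242.
(Lower-tail contribution to power is negligible for δ > 0.)
δ = d·√n ⇒ d = δ/√n = 3.242/√242 = 0.2084.

d ≈ 0.208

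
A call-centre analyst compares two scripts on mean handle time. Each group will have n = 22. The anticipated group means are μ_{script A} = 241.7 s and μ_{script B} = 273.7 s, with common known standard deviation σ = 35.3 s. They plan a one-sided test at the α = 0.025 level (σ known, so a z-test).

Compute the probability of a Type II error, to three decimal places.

β ≈ 0.148

Standardized effect: d = |μ_{script A} − μ_{script B}| / σ = |241.7 − 273.7| / 35.3 = 0.9065
Noncentrality parameter: δ = d·√(n/2) = 0.9065 × √(22/2) = 3.0066
One-sided α = 0.025 → critical value z_{0.025} = 1.960.
Power = P(Z > 1.960 − δ) = Φ(1.047) = 0.8524.
Type II error: β = 1 − power = 1 − 0.8524 = 0.1476.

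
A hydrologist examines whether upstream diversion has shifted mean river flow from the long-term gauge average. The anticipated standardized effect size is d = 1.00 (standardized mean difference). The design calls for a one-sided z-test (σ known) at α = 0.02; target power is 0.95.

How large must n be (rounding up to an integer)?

Set Φ(δ − 2.054) = 0.95; then δ − 2.054 = Φ⁻¹(0.95) = 1.645, giving δ = 3.699.
δ = d·√n ⇒ n = (δ/d)² = (3.699 / 1.00)² = 13.68.
Rounding up, n = 14.

n = 14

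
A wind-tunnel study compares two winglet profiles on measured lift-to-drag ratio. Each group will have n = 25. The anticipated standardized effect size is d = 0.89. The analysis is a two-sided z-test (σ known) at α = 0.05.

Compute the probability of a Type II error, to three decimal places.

β ≈ 0.118

Noncentrality parameter: δ = d·√(n/2) = 0.89 × √(25/2) = 3.1466
Critical value for a two-sided test at α = 0.05: z_{α/2} = 1.960.
Power = Φ(δ − 1.960) + Φ(−δ − 1.960) = Φ(1.187) + Φ(-5.107) = 0.8823 + 0.0000 = 0.8823.
Type II error: β = 1 − power = 1 − 0.8823 = 0.1177.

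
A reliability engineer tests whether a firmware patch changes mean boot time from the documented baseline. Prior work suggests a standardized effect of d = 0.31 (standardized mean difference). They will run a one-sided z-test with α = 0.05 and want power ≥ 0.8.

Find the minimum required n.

n = 65

For power 0.8 need Φ(δ − z_{0.05}) = 0.8, so δ = z_{0.05} + z_{0.20} = 1.645 + 0.842 = 2.486.
δ = d·√n ⇒ n = (δ/d)² = (2.486 / 0.31)² = 64.33.
Round up to the next whole unit.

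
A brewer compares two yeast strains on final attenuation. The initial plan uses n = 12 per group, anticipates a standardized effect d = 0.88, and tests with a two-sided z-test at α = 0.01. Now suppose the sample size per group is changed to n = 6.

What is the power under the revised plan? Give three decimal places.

With n = 6 per group: δ = d·√(n/2) = 0.88 × √(6/2) = 1.5242. Critical value z_{0.005} = 2.576.
Revised power = Φ(δ − 2.576) + Φ(−δ − 2.576) = Φ(-1.052) + Φ(-4.100) = 0.1465 + 0.0000 = 0.1465.

Power ≈ 0.147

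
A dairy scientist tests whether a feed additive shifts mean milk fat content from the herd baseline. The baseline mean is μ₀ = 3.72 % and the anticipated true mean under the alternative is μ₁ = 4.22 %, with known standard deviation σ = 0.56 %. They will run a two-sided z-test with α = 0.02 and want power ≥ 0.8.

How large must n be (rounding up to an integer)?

n = 13

Standardized effect: d = |μ₁ − μ₀| / σ = |4.22 − 3.72| / 0.56 = 0.8929
Set Φ(δ − 2.326) = 0.8; then δ − 2.326 = Φ⁻¹(0.8) = 0.842, giving δ = 3.168.
(Ignoring the negligible lower-tail rejection probability gives the usual closed-form inversion.)
δ = d·√n ⇒ n = (δ/d)² = (3.168 / 0.8929)² = 12.59.
Rounding up, n = 13.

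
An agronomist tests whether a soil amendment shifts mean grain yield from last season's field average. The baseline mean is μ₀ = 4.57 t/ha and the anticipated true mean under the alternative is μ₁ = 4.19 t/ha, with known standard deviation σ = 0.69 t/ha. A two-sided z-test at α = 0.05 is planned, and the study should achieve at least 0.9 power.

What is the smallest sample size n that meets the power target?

n = 35

Standardized effect: d = |μ₁ − μ₀| / σ = |4.19 − 4.57| / 0.69 = 0.5507
Set Φ(δ − 1.960) = 0.9; then δ − 1.960 = Φ⁻¹(0.9) = 1.282, giving δ = 3.242.
(Ignoring the negligible lower-tail rejection probability gives the usual closed-form inversion.)
δ = d·√n ⇒ n = (δ/d)² = (3.242 / 0.5507)² = 34.64.
Round up to the next whole unit.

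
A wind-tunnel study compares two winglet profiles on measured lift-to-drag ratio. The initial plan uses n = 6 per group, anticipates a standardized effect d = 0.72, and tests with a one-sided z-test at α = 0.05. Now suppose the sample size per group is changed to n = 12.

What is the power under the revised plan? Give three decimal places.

With n = 12 per group: δ = d·√(n/2) = 0.72 × √(12/2) = 1.7636. Critical value z_{0.05} = 1.645.
Revised power = Φ(δ − 1.645) = Φ(0.119) = 0.5473.

Power ≈ 0.547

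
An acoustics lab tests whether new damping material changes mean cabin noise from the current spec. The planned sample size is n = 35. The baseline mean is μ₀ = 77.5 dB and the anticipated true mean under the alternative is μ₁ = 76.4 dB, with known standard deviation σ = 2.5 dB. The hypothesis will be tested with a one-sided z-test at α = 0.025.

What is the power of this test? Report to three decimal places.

Standardized effect: d = |μ₁ − μ₀| / σ = |76.4 − 77.5| / 2.5 = 0.4400
Noncentrality parameter: λ = d·√n = 0.4400 × √35 = 2.6031
One-sided α = 0.025 → critical value z_{0.025} = 1.960.
Power = P(Z > 1.960 − λ) = Φ(0.643) = 0.7399.

Power ≈ 0.740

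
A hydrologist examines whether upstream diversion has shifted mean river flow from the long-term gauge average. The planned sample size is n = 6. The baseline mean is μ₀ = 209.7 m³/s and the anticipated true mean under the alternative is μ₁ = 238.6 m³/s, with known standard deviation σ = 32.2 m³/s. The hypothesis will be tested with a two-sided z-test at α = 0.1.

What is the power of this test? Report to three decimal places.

Standardized effect: d = |μ₁ − μ₀| / σ = |238.6 − 209.7| / 32.2 = 0.8975
Noncentrality parameter: δ = d·√n = 0.8975 × √6 = 2.1985
Two-sided α = 0.1 → critical value z_{0.05} = 1.645.
Power = Φ(δ − 1.645) + Φ(−δ − 1.645) = Φ(0.554) + Φ(-3.843) = 0.7101 + 0.0001 = 0.7101.

Power ≈ 0.710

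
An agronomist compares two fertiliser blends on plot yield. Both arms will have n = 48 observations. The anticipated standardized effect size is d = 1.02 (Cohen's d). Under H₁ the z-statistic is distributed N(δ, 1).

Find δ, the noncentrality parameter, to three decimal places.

δ ≈ 4.997

δ = d·√(n/2) = 1.02 × √(48/2) = 4.9970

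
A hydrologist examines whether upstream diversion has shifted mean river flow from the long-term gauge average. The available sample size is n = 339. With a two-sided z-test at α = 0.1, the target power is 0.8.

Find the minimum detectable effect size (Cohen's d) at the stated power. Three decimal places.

d ≈ 0.135

Need Φ(δ − 1.645) = 0.8, so δ = 1.645 + 0.842 = 2.486.
(The second rejection-region term Φ(−δ − z_{α/2}) is negligible and dropped.)
δ = d·√n ⇒ d = δ/√n = 2.486/√339 = 0.1350.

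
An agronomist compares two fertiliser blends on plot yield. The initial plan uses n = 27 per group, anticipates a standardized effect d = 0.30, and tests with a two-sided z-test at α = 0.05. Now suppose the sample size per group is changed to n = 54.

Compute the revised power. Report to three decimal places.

With n = 54 per group: δ = d·√(n/2) = 0.30 × √(54/2) = 1.5588. Critical value z_{0.025} = 1.960.
Revised power = Φ(δ − 1.960) + Φ(−δ − 1.960) = Φ(-0.401) + Φ(-3.519) = 0.3442 + 0.0002 = 0.3444.

Power ≈ 0.344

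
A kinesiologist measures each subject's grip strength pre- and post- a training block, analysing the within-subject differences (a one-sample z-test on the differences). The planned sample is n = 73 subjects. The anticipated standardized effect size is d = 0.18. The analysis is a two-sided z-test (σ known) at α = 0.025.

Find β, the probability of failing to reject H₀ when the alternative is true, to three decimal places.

Noncentrality parameter: δ = d·√n = 0.18 × √73 = 1.5379
Two-sided α = 0.025 → critical value z_{0.0125} = 2.241.
Power = Φ(δ − 2.241) + Φ(−δ − 2.241) = Φ(-0.703) + Φ(-3.779) = 0.2409 + 0.0001 = 0.2410.
Type II error: β = 1 − power = 1 − 0.2410 = 0.7590.

β ≈ 0.759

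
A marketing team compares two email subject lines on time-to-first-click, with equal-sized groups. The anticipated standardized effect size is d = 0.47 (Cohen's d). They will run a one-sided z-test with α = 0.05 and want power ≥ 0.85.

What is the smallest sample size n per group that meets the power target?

For power 0.85 need Φ(δ − z_{0.05}) = 0.85, so δ = z_{0.05} + z_{0.15} = 1.645 + 1.036 = 2.681.
δ = d·√(n/2) ⇒ n = 2(δ/d)² = 2 × (2.681 / 0.47)² = 65.09.
Round up to the next whole unit.

n = 66 per group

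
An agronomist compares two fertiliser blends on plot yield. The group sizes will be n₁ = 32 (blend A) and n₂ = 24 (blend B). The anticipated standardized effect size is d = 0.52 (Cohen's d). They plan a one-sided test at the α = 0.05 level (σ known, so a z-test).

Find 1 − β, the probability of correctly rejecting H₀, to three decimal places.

Power ≈ 0.611

Noncentrality parameter: δ = d / √(1/n₁ + 1/n₂) = 0.52 / √(1/32 + 1/24) = 1.9257
One-sided α = 0.05 → critical value z_{0.05} = 1.645.
Power = P(Z > 1.645 − δ) = Φ(0.281) = 0.6106.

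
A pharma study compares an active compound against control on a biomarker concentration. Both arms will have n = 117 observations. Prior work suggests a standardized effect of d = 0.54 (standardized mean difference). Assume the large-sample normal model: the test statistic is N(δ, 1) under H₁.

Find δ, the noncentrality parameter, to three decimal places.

δ ≈ 4.130

δ = d·√(n/2) = 0.54 × √(117/2) = 4.1302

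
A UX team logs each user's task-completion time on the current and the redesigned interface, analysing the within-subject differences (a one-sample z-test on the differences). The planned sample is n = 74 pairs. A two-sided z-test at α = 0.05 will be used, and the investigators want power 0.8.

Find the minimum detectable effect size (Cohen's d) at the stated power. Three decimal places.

d ≈ 0.326

Required noncentrality: δ = z_{0.025} + z_{0.20} = 1.960 + 0.842 = 2.802.
(The second rejection-region term Φ(−δ − z_{α/2}) is negligible and dropped.)
δ = d·√n ⇒ d = δ/√n = 2.802/√74 = 0.3257.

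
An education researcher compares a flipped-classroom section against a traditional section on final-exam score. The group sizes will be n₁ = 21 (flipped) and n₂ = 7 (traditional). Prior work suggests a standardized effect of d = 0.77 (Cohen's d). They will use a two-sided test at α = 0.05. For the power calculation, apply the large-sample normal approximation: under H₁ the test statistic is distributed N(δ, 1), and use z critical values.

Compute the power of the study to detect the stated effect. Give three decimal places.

Noncentrality parameter: δ = d / √(1/n₁ + 1/n₂) = 0.77 / √(1/21 + 1/7) = 1.7643
Two-sided α = 0.05 → critical value z_{0.025} = 1.960.
Power = Φ(δ − 1.960) + Φ(−δ − 1.960) = Φ(-0.196) + Φ(-3.724) = 0.4224 + 0.0001 = 0.4225.

Power ≈ 0.423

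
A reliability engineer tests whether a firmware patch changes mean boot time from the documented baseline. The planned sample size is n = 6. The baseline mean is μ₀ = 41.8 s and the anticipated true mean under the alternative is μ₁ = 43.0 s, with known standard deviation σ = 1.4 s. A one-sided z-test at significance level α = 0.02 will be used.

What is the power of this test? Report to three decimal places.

Standardized effect: d = |μ₁ − μ₀| / σ = |43.0 − 41.8| / 1.4 = 0.8571
Noncentrality parameter: δ = d·√n = 0.8571 × √6 = 2.0996
One-sided α = 0.02 → critical value z_{0.02} = 2.054.
Power = Φ(δ − 2.054) = Φ(0.046) = 0.5183.

Power ≈ 0.518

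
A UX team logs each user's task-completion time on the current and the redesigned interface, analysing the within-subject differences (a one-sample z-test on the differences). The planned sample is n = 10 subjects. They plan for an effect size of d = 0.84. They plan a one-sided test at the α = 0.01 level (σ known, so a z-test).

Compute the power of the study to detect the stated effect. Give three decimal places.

Noncentrality parameter: δ = d·√n = 0.84 × √10 = 2.6563
One-sided α = 0.01 → critical value z_{0.01} = 2.326.
Power = P(Z > 2.326 − δ) = Φ(0.330) = 0.6293.

Power ≈ 0.629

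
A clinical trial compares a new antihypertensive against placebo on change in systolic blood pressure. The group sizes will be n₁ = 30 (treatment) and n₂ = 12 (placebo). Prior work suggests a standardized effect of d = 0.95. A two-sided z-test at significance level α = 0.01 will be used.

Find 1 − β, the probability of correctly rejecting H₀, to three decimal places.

Noncentrality parameter: δ = d / √(1/n₁ + 1/n₂) = 0.95 / √(1/30 + 1/12) = 2.7813
Critical value for a two-sided test at α = 0.01: z_{α/2} = 2.576.
Power = Φ(δ − 2.576) + Φ(−δ − 2.576) = Φ(0.205) + Φ(-5.357) = 0.5814 + 0.0000 = 0.5814.

Power ≈ 0.581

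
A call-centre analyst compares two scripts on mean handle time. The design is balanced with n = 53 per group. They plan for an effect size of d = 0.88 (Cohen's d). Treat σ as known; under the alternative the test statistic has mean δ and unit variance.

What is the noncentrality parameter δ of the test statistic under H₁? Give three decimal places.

The noncentrality parameter scales effect size by the design's sample-size factor: δ = d·√(n/2) = 0.88 × √(53/2) = 4.5301

δ ≈ 4.530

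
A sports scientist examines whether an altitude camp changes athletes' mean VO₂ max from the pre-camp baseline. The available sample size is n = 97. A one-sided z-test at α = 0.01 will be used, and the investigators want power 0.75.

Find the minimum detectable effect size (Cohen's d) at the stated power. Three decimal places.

Required noncentrality: δ = z_{0.01} + z_{0.25} = 2.326 + 0.674 = 3.001.
δ = d·√n ⇒ d = δ/√n = 3.001/√97 = 0.3047.

d ≈ 0.305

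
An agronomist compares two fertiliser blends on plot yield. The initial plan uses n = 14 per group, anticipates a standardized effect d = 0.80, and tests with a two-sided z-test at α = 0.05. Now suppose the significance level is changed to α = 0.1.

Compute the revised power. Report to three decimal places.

δ = d·√(n/2) = 0.80 × √(14/2) = 2.1166 (unchanged). New critical value: z_{0.05} = 1.645.
Revised power = Φ(δ − 1.645) + Φ(−δ − 1.645) = Φ(0.472) + Φ(-3.761) = 0.6814 + 0.0001 = 0.6815.

Power ≈ 0.682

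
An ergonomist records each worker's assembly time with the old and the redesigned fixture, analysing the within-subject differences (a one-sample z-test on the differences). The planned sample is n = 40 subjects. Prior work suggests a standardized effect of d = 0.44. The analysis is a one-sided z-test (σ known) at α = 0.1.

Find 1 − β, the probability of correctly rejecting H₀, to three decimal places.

Power ≈ 0.933

Noncentrality parameter: δ = d·√n = 0.44 × √40 = 2.7828
One-sided α = 0.1 → critical value z_{0.1} = 1.282.
Power = Φ(δ − 1.282) = Φ(1.501) = 0.9334.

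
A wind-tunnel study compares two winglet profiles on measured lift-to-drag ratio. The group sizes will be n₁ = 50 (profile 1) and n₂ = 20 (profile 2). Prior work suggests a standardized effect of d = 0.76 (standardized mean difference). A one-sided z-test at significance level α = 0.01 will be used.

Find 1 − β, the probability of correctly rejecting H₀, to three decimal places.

Noncentrality parameter: δ = d / √(1/n₁ + 1/n₂) = 0.76 / √(1/50 + 1/20) = 2.8725
Critical value for a one-sided test at α = 0.01: z_α = 2.326.
Power = P(Z > 2.326 − δ) = Φ(0.546) = 0.7075.

Power ≈ 0.708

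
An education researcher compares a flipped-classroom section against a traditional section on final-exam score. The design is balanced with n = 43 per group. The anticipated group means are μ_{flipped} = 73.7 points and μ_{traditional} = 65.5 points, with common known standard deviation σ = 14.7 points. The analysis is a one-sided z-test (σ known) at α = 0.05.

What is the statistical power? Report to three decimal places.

Power ≈ 0.827

Standardized effect: d = |μ_{flipped} − μ_{traditional}| / σ = |73.7 − 65.5| / 14.7 = 0.5578
Noncentrality parameter: δ = d·√(n/2) = 0.5578 × √(43/2) = 2.5865
Critical value for a one-sided test at α = 0.05: z_α = 1.645.
Power = Φ(δ − 1.645) = Φ(0.942) = 0.8268.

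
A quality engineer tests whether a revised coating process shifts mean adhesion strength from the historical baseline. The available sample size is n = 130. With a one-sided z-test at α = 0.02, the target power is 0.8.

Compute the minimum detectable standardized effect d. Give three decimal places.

d ≈ 0.254

Required noncentrality: δ = z_{0.02} + z_{0.20} = 2.054 + 0.842 = 2.895.
δ = d·√n ⇒ d = δ/√n = 2.895/√130 = 0.2539.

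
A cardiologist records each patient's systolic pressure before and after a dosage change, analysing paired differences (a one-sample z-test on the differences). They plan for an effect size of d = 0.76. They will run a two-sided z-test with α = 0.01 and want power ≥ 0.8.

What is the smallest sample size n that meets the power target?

Set Φ(δ − 2.576) = 0.8; then δ − 2.576 = Φ⁻¹(0.8) = 0.842, giving δ = 3.417.
(The Φ(−δ − z_{α/2}) term is vanishingly small for δ > 0 and is dropped in the standard sample-size formula.)
δ = d·√n ⇒ n = (δ/d)² = (3.417 / 0.76)² = 20.22.
Round up to the next whole unit.

n = 21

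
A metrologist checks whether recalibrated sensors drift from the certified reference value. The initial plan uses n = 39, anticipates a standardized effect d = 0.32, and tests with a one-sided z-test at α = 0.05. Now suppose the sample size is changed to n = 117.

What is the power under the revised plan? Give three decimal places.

With n = 117: δ = d·√n = 0.32 × √117 = 3.4613. Critical value z_{0.05} = 1.645.
Revised power = P(Z > 1.645 − δ) = Φ(1.816) = 0.9654.

Power ≈ 0.965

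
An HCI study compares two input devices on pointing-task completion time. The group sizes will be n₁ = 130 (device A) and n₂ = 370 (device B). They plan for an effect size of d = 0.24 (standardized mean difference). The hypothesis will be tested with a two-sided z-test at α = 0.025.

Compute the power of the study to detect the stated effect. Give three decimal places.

Power ≈ 0.545

Noncentrality parameter: δ = d / √(1/n₁ + 1/n₂) = 0.24 / √(1/130 + 1/370) = 2.3540
Critical value for a two-sided test at α = 0.025: z_{α/2} = 2.241.
Power = Φ(δ − 2.241) + Φ(−δ − 2.241) = Φ(0.113) + Φ(-4.595) = 0.5448 + 0.0000 = 0.5448.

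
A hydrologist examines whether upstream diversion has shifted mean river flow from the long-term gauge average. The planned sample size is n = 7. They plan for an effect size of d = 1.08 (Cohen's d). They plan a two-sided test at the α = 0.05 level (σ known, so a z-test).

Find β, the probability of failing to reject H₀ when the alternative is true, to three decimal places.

β ≈ 0.185

Noncentrality parameter: δ = d·√n = 1.08 × √7 = 2.8574
Critical value for a two-sided test at α = 0.05: z_{α/2} = 1.960.
Power = Φ(δ − 1.960) + Φ(−δ − 1.960) = Φ(0.897) + Φ(-4.817) = 0.8153 + 0.0000 = 0.8153.
Type II error: β = 1 − power = 1 − 0.8153 = 0.1847.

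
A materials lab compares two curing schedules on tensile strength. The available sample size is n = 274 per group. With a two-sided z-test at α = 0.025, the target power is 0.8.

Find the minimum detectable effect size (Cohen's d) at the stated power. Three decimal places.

Need Φ(δ − 2.241) = 0.8, so δ = 2.241 + 0.842 = 3.083.
(Lower-tail contribution to power is negligible for δ > 0.)
δ = d·√(n/2) ⇒ d = δ/√(n/2) = 3.083/√(274/2) = 0.2634.

d ≈ 0.263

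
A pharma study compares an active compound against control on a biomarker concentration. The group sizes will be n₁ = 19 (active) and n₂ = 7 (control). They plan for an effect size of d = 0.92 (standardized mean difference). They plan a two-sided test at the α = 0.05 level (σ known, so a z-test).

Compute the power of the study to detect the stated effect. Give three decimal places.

Power ≈ 0.548

Noncentrality parameter: δ = d / √(1/n₁ + 1/n₂) = 0.92 / √(1/19 + 1/7) = 2.0808
Two-sided α = 0.05 → critical value z_{0.025} = 1.960.
Power = Φ(δ − 1.960) + Φ(−δ − 1.960) = Φ(0.121) + Φ(-4.041) = 0.5481 + 0.0000 = 0.5481.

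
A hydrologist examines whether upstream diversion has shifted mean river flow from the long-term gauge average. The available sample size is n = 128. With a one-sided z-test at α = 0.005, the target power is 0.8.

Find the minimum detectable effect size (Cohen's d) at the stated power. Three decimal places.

Required noncentrality: δ = z_{0.005} + z_{0.20} = 2.576 + 0.842 = 3.417.
δ = d·√n ⇒ d = δ/√n = 3.417/√128 = 0.3021.

d ≈ 0.302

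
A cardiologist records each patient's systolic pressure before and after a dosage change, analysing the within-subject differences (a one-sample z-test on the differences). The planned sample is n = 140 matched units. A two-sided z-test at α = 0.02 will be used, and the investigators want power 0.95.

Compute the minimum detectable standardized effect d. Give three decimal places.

Need Φ(δ − 2.326) = 0.95, so δ = 2.326 + 1.645 = 3.971.
(Lower-tail contribution to power is negligible for δ > 0.)
δ = d·√n ⇒ d = δ/√n = 3.971/√140 = 0.3356.

d ≈ 0.336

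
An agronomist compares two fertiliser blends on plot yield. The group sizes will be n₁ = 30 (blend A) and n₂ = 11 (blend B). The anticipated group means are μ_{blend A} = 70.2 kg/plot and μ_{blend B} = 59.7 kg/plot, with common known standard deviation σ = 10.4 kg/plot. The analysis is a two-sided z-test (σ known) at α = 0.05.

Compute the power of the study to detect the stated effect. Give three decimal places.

Power ≈ 0.817

Standardized effect: d = |μ_{blend A} − μ_{blend B}| / σ = |70.2 − 59.7| / 10.4 = 1.0096
Noncentrality parameter: δ = d / √(1/n₁ + 1/n₂) = 1.0096 / √(1/30 + 1/11) = 2.8643
Two-sided α = 0.05 → critical value z_{0.025} = 1.960.
Power = Φ(δ − 1.960) + Φ(−δ − 1.960) = Φ(0.904) + Φ(-4.824) = 0.8171 + 0.0000 = 0.8171.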